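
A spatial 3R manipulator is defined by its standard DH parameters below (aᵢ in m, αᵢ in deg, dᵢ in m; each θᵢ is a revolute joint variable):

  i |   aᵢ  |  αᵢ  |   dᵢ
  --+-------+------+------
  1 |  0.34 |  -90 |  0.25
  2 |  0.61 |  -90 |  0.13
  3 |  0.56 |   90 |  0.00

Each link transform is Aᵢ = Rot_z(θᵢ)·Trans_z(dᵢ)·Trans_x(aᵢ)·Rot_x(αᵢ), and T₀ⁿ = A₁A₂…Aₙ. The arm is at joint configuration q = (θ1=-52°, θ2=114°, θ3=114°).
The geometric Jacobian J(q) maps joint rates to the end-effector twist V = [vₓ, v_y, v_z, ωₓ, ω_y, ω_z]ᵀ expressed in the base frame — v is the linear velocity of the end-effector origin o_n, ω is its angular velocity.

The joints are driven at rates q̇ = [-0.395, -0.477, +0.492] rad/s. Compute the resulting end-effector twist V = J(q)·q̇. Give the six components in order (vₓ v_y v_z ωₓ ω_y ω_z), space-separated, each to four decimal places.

o_n = [-0.1871, -0.3803, -0.0992]
J₁: ẑ×o_n = [0.3803, -0.1871, 0.0000], ω = ẑ
J2: z=[0.7880, 0.6157, 0.0000] o=[0.2093, -0.2679, 0.2500] → [-0.2150, 0.2752, 0.1555, 0.7880, 0.6157, 0.0000]
J3: z=[-0.5624, 0.7199, 0.4067] o=[0.1590, 0.0076, -0.3073] → [0.3076, -0.0237, 0.4674, -0.5624, 0.7199, 0.4067]
V = J·q̇ = [0.1036, -0.0690, 0.1558, -0.6526, 0.0605, -0.1949]

0.1036 -0.0690 0.1558 -0.6526 0.0605 -0.1949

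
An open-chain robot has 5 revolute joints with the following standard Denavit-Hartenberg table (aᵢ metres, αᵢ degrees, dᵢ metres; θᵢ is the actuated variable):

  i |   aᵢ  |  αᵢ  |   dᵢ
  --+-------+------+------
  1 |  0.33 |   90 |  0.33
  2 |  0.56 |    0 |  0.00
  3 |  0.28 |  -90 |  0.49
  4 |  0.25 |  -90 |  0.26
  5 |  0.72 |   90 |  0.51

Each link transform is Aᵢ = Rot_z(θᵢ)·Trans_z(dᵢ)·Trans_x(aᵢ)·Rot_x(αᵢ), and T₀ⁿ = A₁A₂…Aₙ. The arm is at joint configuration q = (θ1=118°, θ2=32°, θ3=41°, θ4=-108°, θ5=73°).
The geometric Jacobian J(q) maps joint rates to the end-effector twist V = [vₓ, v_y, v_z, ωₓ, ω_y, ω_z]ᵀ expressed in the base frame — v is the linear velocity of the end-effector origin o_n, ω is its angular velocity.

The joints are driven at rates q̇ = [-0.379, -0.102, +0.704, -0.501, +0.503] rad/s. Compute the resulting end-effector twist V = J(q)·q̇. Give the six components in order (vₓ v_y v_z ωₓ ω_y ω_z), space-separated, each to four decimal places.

0.6188 -0.3720 0.0939 0.3782 0.9021 -0.0680

o_n = [0.3027, 1.7429, 1.0970]
J₁: ẑ×o_n = [-1.7429, 0.3027, 0.0000], ω = ẑ
J2: z=[0.8829, 0.4695, 0.0000] o=[-0.1549, 0.2914, 0.3300] → [0.3601, -0.6772, 1.0668, 0.8829, 0.4695, 0.0000]
J3: z=[0.8829, 0.4695, 0.0000] o=[-0.3779, 0.7107, 0.6268] → [0.2208, -0.4152, 0.5919, 0.8829, 0.4695, 0.0000]
J4: z=[0.4490, -0.8444, 0.2924] o=[0.0163, 1.0130, 0.8945] → [-0.3844, -0.0072, 0.5695, 0.4490, -0.8444, 0.2924]
J5: z=[0.1423, 0.3906, 0.9095] o=[0.3536, 0.8852, 0.8967] → [-0.7019, -0.0748, 0.1419, 0.1423, 0.3906, 0.9095]
V = J·q̇ = [0.6188, -0.3720, 0.0939, 0.3782, 0.9021, -0.0680]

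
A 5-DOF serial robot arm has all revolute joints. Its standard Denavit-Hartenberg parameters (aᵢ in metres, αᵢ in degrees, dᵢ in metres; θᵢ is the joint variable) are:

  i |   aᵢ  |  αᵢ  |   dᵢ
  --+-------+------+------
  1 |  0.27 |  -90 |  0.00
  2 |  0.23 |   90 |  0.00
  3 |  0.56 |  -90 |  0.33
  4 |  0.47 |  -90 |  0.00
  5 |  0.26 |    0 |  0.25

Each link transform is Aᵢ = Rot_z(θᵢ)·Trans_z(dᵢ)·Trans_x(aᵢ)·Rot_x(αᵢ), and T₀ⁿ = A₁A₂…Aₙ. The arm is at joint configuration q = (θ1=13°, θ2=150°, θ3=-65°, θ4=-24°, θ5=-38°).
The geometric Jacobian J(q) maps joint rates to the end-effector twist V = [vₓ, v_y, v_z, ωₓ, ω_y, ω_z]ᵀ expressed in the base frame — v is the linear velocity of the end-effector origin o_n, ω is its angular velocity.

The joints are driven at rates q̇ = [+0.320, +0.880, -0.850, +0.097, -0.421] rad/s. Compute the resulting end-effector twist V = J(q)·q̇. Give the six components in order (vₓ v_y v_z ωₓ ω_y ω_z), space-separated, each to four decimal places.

o_n = [-0.0806, -1.1381, -0.7834]
J₁: ẑ×o_n = [1.1381, -0.0806, 0.0000], ω = ẑ
J2: z=[-0.2250, 0.9744, 0.0000] o=[0.2631, 0.0607, 0.0000] → [-0.7633, -0.1762, 0.6046, -0.2250, 0.9744, 0.0000]
J3: z=[0.4872, 0.1125, -0.8660] o=[0.0690, 0.0159, -0.1150] → [-1.0746, 0.4552, -0.5454, 0.4872, 0.1125, -0.8660]
J4: z=[-0.8598, 0.2352, -0.4532] o=[0.1442, -0.4876, -0.5191] → [-0.3569, -0.1253, 0.6123, -0.8598, 0.2352, -0.4532]
J5: z=[-0.5072, -0.4954, 0.7052] o=[0.1718, -0.8806, -0.7754] → [0.1855, -0.1820, 0.0056, -0.5072, -0.4954, 0.7052]
V = J·q̇ = [0.4932, -0.5033, 1.0527, -0.4819, 0.9932, 0.7153]

0.4932 -0.5033 1.0527 -0.4819 0.9932 0.7153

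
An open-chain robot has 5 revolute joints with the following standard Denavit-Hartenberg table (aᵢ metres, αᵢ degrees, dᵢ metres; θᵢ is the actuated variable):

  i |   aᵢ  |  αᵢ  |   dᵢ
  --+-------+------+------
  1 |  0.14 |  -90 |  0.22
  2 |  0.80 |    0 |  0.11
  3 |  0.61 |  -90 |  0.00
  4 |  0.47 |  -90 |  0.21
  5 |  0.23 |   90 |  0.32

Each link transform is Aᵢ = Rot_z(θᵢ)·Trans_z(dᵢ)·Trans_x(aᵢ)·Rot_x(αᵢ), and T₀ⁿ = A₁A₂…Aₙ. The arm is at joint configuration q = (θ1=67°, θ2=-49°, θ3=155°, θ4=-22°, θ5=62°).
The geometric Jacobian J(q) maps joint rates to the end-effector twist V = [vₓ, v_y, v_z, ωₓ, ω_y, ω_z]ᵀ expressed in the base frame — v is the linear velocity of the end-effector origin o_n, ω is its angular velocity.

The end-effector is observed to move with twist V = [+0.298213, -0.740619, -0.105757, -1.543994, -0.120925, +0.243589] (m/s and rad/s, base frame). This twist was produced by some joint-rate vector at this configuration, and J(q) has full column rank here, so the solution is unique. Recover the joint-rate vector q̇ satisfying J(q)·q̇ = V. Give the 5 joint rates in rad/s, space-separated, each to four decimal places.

o_n = [0.0934, 0.2964, -0.3911]
J₁: ẑ×o_n = [-0.2964, 0.0934, 0.0000], ω = ẑ
J2: z=[-0.9205, 0.3907, 0.0000] o=[0.0547, 0.1289, 0.2200] → [-0.2388, -0.5625, -0.1693, -0.9205, 0.3907, 0.0000]
J3: z=[-0.9205, 0.3907, 0.0000] o=[0.1585, 0.6550, 0.8238] → [-0.4747, -1.1183, 0.3555, -0.9205, 0.3907, 0.0000]
J4: z=[-0.3756, -0.8848, 0.2756] o=[0.0928, 0.5002, 0.2374] → [0.6123, -0.2359, 0.0771, -0.3756, -0.8848, 0.2756]
J5: z=[0.8131, -0.4573, -0.3601] o=[-0.1951, 0.2726, -0.1236] → [0.1309, 0.1136, 0.1512, 0.8131, -0.4573, -0.3601]
q̇ = J⁺·V = [-0.2610, 0.5490, 0.1120, 0.8260, -0.7690]

-0.2610 0.5490 0.1120 0.8260 -0.7690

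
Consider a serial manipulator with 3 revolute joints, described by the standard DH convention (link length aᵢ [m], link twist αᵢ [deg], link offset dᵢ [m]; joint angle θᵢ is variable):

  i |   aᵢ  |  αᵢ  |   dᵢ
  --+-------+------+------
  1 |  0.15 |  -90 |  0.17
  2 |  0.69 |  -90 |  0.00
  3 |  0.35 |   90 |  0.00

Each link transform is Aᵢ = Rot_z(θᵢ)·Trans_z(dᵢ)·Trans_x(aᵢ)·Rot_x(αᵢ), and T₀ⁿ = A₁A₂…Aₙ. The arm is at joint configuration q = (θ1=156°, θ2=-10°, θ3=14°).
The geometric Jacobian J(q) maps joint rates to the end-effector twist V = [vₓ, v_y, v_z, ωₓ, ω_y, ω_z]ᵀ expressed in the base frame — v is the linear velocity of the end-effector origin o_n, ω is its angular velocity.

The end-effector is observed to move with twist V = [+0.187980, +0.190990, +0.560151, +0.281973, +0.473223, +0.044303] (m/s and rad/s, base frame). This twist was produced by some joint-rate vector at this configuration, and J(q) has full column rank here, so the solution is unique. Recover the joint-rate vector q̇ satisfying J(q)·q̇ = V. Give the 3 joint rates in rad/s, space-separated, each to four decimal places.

o_n = [-1.0289, 0.5508, 0.3488]
J₁: ẑ×o_n = [-0.5508, -1.0289, 0.0000], ω = ẑ
J2: z=[-0.4067, -0.9135, 0.0000] o=[-0.1370, 0.0610, 0.1700] → [-0.1633, 0.0727, -1.0140, -0.4067, -0.9135, 0.0000]
J3: z=[-0.1586, 0.0706, -0.9848] o=[-0.7578, 0.3374, 0.2898] → [0.2143, 0.2763, -0.0147, -0.1586, 0.0706, -0.9848]
q̇ = J⁺·V = [-0.3250, -0.5470, -0.3750]

-0.3250 -0.5470 -0.3750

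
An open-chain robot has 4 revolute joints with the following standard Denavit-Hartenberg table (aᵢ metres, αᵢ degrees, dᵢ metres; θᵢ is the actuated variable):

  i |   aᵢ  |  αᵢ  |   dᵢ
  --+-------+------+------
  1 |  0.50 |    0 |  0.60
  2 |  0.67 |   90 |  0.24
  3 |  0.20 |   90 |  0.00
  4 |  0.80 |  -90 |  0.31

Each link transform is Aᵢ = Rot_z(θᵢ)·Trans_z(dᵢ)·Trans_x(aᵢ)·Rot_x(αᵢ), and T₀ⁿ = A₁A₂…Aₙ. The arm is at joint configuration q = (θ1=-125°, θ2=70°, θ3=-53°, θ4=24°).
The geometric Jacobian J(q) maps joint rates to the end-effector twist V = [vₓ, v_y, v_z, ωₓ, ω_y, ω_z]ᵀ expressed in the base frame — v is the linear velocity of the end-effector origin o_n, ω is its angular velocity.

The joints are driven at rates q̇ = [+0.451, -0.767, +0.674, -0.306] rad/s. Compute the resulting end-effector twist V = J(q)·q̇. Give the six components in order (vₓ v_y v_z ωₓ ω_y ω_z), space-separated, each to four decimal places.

o_n = [0.0103, -1.4011, -0.0900]
J₁: ẑ×o_n = [1.4011, 0.0103, -0.0000], ω = ẑ
J2: z=[0.0000, 0.0000, 1.0000] o=[-0.2868, -0.4096, 0.6000] → [0.9915, 0.2971, -0.0000, 0.0000, 0.0000, 1.0000]
J3: z=[-0.8192, -0.5736, 0.0000] o=[0.0975, -0.9584, 0.8400] → [0.5334, -0.7618, 0.3126, -0.8192, -0.5736, 0.0000]
J4: z=[-0.4581, 0.6542, -0.6018] o=[0.1665, -1.0570, 0.6803] → [-0.7110, -0.2588, 0.2599, -0.4581, 0.6542, -0.6018]
V = J·q̇ = [0.4485, -0.6575, 0.1312, -0.4119, -0.5868, -0.1318]

0.4485 -0.6575 0.1312 -0.4119 -0.5868 -0.1318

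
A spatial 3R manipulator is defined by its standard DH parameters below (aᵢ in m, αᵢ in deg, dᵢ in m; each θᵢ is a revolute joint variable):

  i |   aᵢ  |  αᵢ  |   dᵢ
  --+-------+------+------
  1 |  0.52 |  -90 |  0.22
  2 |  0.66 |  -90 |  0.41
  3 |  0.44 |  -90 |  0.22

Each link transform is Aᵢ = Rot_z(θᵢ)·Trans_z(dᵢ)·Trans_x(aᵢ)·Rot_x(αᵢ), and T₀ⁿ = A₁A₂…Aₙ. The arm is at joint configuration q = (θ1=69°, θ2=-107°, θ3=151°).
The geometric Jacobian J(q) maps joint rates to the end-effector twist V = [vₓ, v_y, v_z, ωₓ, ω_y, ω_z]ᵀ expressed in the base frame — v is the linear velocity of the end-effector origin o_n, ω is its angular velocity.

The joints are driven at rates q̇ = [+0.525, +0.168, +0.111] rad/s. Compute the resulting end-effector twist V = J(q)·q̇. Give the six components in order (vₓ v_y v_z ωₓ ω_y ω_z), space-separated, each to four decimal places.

o_n = [0.0493, 0.6773, 0.5475]
J₁: ẑ×o_n = [-0.6773, 0.0493, 0.0000], ω = ẑ
J2: z=[-0.9336, 0.3584, 0.0000] o=[0.1864, 0.4855, 0.2200] → [0.1174, 0.3057, -0.1299, -0.9336, 0.3584, 0.0000]
J3: z=[0.3427, 0.8928, 0.2924] o=[-0.2656, 0.4522, 0.8512] → [-0.3369, 0.1961, -0.2040, 0.3427, 0.8928, 0.2924]
V = J·q̇ = [-0.3732, 0.0990, -0.0445, -0.1188, 0.1593, 0.5575]

-0.3732 0.0990 -0.0445 -0.1188 0.1593 0.5575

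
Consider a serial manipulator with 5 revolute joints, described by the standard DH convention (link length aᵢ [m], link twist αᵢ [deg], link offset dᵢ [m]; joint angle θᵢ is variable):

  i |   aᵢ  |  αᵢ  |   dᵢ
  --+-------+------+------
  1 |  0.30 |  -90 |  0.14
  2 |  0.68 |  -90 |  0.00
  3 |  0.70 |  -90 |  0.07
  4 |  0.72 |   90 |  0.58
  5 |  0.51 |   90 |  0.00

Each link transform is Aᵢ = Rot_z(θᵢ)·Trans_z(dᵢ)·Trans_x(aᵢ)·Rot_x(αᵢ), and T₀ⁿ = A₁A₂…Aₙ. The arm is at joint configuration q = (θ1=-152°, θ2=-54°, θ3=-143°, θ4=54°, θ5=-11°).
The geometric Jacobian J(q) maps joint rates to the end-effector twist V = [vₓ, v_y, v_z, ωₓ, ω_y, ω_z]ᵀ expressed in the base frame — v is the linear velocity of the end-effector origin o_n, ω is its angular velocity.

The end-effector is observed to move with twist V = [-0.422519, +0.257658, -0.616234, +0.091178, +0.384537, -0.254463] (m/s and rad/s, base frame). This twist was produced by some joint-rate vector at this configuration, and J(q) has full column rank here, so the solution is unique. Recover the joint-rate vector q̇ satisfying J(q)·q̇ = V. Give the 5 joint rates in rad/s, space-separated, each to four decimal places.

-0.9230 -0.8700 -0.6300 0.6910 0.0440

o_n = [1.0558, -0.8414, 0.5486]
J₁: ẑ×o_n = [0.8414, 1.0558, -0.0000], ω = ẑ
J2: z=[0.4695, -0.8829, 0.0000] o=[-0.2649, -0.1408, 0.1400] → [-0.3608, -0.1918, 0.8372, 0.4695, -0.8829, 0.0000]
J3: z=[-0.7143, -0.3798, -0.5878] o=[-0.6178, -0.3285, 0.6901] → [-0.2477, -1.0848, 1.0020, -0.7143, -0.3798, -0.5878]
J4: z=[0.0626, -0.8712, 0.4869] o=[-0.1799, -0.5728, 0.1967] → [-0.1758, 0.5796, 1.0598, 0.0626, -0.8712, 0.4869]
J5: z=[0.1440, -0.4748, -0.8682] o=[0.5675, -0.9885, 0.5480] → [0.1274, -0.4240, 0.2531, 0.1440, -0.4748, -0.8682]
q̇ = J⁺·V = [-0.9230, -0.8700, -0.6300, 0.6910, 0.0440]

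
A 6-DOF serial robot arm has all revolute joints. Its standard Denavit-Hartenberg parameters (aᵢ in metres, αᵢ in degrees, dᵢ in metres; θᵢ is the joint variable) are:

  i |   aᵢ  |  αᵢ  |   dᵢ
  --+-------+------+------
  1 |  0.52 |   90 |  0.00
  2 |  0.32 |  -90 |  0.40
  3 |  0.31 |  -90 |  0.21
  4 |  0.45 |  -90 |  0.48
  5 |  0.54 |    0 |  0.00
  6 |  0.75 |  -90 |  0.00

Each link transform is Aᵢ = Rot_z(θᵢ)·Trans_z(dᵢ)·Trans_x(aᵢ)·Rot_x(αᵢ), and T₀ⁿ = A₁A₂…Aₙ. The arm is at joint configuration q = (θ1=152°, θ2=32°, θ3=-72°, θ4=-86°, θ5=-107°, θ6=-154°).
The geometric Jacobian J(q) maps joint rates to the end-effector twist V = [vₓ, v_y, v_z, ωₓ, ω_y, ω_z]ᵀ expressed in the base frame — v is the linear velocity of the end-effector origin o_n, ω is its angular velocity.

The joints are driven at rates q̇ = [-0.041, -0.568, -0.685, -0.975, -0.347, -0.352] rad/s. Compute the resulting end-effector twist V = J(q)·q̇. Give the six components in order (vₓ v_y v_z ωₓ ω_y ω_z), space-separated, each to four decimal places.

o_n = [-0.4809, 0.9663, 0.6771]
J₁: ẑ×o_n = [-0.9663, -0.4809, 0.0000], ω = ẑ
J2: z=[0.4695, 0.8829, 0.0000] o=[-0.4591, 0.2441, 0.0000] → [0.5979, -0.3179, 0.3583, 0.4695, 0.8829, 0.0000]
J3: z=[0.4679, -0.2488, 0.8480] o=[-0.5110, 0.7247, 0.1696] → [-0.3312, -0.2120, 0.1205, 0.4679, -0.2488, 0.8480]
J4: z=[-0.8572, 0.1058, 0.5040] o=[-0.3460, 0.9709, 0.3984] → [0.0318, 0.1709, 0.0182, -0.8572, 0.1058, 0.5040]
J5: z=[0.1819, 0.9778, 0.1042] o=[-0.5407, 0.9402, 1.0262] → [-0.3440, 0.0697, -0.0537, 0.1819, 0.9778, 0.1042]
J6: z=[0.1819, 0.9778, 0.1042] o=[-1.0594, 1.0235, 1.1511] → [-0.4574, 0.1465, -0.5760, 0.1819, 0.9778, 0.1042]
V = J·q̇ = [0.1763, 0.1031, -0.0825, 0.1214, -1.1177, -1.1861]

0.1763 0.1031 -0.0825 0.1214 -1.1177 -1.1861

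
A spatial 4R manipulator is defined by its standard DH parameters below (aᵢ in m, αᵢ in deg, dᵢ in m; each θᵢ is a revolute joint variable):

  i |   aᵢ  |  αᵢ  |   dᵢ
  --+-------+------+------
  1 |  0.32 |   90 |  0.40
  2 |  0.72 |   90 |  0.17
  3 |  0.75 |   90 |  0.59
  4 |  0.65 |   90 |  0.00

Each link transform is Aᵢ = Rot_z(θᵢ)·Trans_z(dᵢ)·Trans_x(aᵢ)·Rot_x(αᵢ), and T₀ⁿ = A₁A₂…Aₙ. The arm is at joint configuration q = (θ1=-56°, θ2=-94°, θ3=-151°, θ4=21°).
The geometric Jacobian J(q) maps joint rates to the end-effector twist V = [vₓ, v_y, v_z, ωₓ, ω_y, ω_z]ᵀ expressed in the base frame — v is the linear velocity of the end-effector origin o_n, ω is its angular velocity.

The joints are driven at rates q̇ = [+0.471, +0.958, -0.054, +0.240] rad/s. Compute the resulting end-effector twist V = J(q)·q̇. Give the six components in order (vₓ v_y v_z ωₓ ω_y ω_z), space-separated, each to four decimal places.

-0.7489 0.5527 -0.7584 -0.9336 -0.7045 0.5833

o_n = [0.1425, 0.6611, 0.9230]
J₁: ẑ×o_n = [-0.6611, 0.1425, 0.0000], ω = ẑ
J2: z=[-0.8290, -0.5592, 0.0000] o=[0.1789, -0.2653, 0.4000] → [-0.2924, 0.4336, -0.7884, -0.8290, -0.5592, 0.0000]
J3: z=[-0.5578, 0.8270, 0.0698] o=[0.0099, -0.3187, -0.3182] → [0.9582, 0.7016, -0.6562, -0.5578, 0.8270, 0.0698]
J4: z=[-0.7062, -0.5171, 0.4836] o=[0.0078, 0.3346, 0.3773] → [-0.4401, 0.4505, -0.1609, -0.7062, -0.5171, 0.4836]
V = J·q̇ = [-0.7489, 0.5527, -0.7584, -0.9336, -0.7045, 0.5833]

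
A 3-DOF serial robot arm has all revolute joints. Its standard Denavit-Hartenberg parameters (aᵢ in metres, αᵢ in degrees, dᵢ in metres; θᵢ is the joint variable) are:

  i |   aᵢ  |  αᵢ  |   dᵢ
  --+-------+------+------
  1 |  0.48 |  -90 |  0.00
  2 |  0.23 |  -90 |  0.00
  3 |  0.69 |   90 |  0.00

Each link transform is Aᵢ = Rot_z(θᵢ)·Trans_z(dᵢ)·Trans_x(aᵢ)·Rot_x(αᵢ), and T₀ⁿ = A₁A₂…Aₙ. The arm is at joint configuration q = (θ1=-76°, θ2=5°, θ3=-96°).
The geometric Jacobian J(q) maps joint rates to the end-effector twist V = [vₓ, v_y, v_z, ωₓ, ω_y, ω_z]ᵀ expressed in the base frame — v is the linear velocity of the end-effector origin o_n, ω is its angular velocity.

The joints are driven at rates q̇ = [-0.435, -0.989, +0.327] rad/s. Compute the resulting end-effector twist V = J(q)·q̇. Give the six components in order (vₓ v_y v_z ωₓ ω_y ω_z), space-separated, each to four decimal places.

-0.1165 -0.5811 0.1360 -0.9665 -0.2116 -0.7608

o_n = [0.8200, -0.4523, -0.0138]
J₁: ẑ×o_n = [0.4523, 0.8200, -0.0000], ω = ẑ
J2: z=[0.9703, 0.2419, 0.0000] o=[0.1161, -0.4657, 0.0000] → [-0.0033, 0.0134, -0.1573, 0.9703, 0.2419, 0.0000]
J3: z=[-0.0211, 0.0846, -0.9962] o=[0.1716, -0.6881, -0.0200] → [0.2354, -0.6459, -0.0598, -0.0211, 0.0846, -0.9962]
V = J·q̇ = [-0.1165, -0.5811, 0.1360, -0.9665, -0.2116, -0.7608]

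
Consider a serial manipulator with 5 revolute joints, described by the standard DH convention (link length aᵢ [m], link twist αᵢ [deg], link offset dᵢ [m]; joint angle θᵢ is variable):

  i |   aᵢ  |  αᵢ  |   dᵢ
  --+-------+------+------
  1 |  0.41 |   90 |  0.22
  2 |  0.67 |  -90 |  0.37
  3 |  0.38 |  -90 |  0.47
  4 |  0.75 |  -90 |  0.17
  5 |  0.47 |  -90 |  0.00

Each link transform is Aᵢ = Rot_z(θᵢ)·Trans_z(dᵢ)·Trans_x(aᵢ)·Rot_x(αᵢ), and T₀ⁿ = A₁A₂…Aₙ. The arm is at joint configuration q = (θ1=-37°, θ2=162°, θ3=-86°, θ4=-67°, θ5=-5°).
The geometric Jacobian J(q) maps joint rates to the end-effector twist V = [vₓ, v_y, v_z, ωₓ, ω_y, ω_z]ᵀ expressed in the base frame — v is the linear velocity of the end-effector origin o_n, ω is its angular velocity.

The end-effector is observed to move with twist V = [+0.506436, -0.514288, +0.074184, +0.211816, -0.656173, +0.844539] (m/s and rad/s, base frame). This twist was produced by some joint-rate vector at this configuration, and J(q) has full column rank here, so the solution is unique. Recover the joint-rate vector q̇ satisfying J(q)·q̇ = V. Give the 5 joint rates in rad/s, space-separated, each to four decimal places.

o_n = [-1.5071, -0.3784, -1.0030]
J₁: ẑ×o_n = [0.3784, -1.5071, 0.0000], ω = ẑ
J2: z=[-0.6018, -0.7986, 0.0000] o=[0.3274, -0.2467, 0.2200] → [0.9767, -0.7360, -1.3859, -0.6018, -0.7986, 0.0000]
J3: z=[-0.2468, 0.1860, -0.9511] o=[-0.4041, -0.1588, 0.4270] → [-0.4748, 0.6961, 0.2593, -0.2468, 0.1860, -0.9511]
J4: z=[-0.7157, 0.6267, 0.3083] o=[-0.7684, -0.3589, -0.0118] → [-0.6152, -0.9371, 0.4769, -0.7157, 0.6267, 0.3083]
J5: z=[-0.5050, -0.7693, 0.3914] o=[-1.2519, -0.3458, -0.6096] → [0.3153, -0.2985, -0.1798, -0.5050, -0.7693, 0.3914]
q̇ = J⁺·V = [0.6700, -0.3440, -0.0410, -0.5330, 0.7660]

0.6700 -0.3440 -0.0410 -0.5330 0.7660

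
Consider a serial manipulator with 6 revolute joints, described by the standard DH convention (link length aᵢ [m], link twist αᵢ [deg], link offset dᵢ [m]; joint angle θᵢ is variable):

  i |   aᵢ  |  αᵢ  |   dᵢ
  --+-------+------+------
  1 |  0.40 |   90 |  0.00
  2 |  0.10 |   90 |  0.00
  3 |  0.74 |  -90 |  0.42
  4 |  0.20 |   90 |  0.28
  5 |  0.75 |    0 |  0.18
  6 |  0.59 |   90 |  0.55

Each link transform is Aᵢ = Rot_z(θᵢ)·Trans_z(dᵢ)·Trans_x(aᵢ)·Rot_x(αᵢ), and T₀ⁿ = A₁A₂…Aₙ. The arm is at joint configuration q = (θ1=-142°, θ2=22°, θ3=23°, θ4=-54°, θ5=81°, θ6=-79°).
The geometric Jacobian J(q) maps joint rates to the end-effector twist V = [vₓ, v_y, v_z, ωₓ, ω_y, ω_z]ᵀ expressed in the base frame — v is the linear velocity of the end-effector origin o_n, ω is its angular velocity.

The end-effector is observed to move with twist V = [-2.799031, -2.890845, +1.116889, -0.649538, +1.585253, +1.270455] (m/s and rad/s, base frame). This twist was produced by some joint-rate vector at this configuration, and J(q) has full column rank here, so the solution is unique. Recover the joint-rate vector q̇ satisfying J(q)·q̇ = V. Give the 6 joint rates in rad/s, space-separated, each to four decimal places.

o_n = [-1.7716, 0.1708, -1.3472]
J₁: ẑ×o_n = [-0.1708, -1.7716, 0.0000], ω = ẑ
J2: z=[-0.6157, 0.7880, 0.0000] o=[-0.3152, -0.2463, 0.0000] → [-1.0616, -0.8294, 0.8909, -0.6157, 0.7880, 0.0000]
J3: z=[-0.2952, -0.2306, -0.9272] o=[-0.3883, -0.3033, 0.0375] → [0.7589, 0.8739, -0.4590, -0.2952, -0.2306, -0.9272]
J4: z=[-0.2812, 0.9484, -0.1464] o=[-1.1879, -0.5612, -0.0968] → [-1.0788, -0.2662, 0.3477, -0.2812, 0.9484, -0.1464]
J5: z=[0.5652, 0.0404, -0.8240] o=[-1.4218, -0.3585, -0.2473] → [0.3916, 0.9099, 0.3133, 0.5652, 0.0404, -0.8240]
J6: z=[0.5652, 0.0404, -0.8240] o=[-1.6194, 0.3144, -0.5682] → [-0.1499, 0.5657, -0.0750, 0.5652, 0.0404, -0.8240]
q̇ = J⁺·V = [0.5240, 0.8820, -0.7490, 0.7650, -0.7560, 0.5570]

0.5240 0.8820 -0.7490 0.7650 -0.7560 0.5570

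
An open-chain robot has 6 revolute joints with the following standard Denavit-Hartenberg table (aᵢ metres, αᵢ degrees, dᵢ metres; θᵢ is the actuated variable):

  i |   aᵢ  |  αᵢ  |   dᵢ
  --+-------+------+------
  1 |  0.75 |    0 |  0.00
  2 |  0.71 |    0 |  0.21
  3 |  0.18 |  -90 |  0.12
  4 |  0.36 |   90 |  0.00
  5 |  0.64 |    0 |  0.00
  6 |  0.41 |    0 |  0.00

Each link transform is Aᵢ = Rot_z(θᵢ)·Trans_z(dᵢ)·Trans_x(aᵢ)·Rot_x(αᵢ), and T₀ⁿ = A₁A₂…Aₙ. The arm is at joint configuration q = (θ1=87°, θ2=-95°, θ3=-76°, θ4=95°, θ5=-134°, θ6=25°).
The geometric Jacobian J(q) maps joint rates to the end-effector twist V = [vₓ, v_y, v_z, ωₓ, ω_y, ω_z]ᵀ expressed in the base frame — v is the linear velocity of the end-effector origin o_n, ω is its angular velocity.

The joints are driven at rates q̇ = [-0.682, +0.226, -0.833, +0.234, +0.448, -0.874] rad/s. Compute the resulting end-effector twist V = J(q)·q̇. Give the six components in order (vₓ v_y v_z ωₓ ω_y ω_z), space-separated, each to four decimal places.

o_n = [-0.0803, 0.3636, 0.5472]
J₁: ẑ×o_n = [-0.3636, -0.0803, 0.0000], ω = ẑ
J2: z=[0.0000, 0.0000, 1.0000] o=[0.0393, 0.7490, 0.0000] → [0.3854, -0.1195, 0.0000, 0.0000, 0.0000, 1.0000]
J3: z=[0.0000, 0.0000, 1.0000] o=[0.7423, 0.6502, 0.2100] → [0.2866, -0.8226, 0.0000, 0.0000, 0.0000, 1.0000]
J4: z=[0.9945, 0.1045, 0.0000] o=[0.7612, 0.4711, 0.3300] → [0.0227, -0.2160, -0.0190, 0.9945, 0.1045, 0.0000]
J5: z=[0.1041, -0.9907, -0.0872] o=[0.7579, 0.5023, -0.0286] → [-0.5826, 0.0131, -0.8448, 0.1041, -0.9907, -0.0872]
J6: z=[0.1041, -0.9907, -0.0872] o=[0.3041, 0.4157, 0.4143] → [-0.1363, 0.0196, -0.3862, 0.1041, -0.9907, -0.0872]
V = J·q̇ = [-0.0402, 0.6511, -0.0454, 0.1884, 0.4465, -1.2519]

-0.0402 0.6511 -0.0454 0.1884 0.4465 -1.2519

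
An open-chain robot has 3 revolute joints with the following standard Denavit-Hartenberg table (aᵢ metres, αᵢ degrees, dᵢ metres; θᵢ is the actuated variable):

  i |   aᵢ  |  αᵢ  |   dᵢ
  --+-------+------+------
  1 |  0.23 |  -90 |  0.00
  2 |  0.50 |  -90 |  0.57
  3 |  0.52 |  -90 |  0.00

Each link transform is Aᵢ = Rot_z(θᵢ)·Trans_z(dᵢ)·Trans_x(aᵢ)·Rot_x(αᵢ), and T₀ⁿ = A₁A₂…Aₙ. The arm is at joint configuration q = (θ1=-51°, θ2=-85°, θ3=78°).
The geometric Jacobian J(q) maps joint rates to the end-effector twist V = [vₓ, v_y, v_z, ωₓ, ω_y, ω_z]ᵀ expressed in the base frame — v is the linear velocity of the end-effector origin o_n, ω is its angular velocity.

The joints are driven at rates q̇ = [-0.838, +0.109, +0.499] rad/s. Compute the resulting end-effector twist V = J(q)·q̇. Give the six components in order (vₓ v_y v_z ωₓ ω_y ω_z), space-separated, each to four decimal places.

o_n = [0.2258, -0.1813, 0.6058]
J₁: ẑ×o_n = [0.1813, 0.2258, -0.0000], ω = ẑ
J2: z=[0.7771, 0.6293, 0.0000] o=[0.1447, -0.1787, 0.0000] → [0.3812, -0.4708, -0.0530, 0.7771, 0.6293, 0.0000]
J3: z=[0.6269, -0.7742, -0.0872] o=[0.6151, 0.1461, 0.4981] → [-0.1119, -0.0336, -0.5067, 0.6269, -0.7742, -0.0872]
V = J·q̇ = [-0.1662, -0.2573, -0.2586, 0.3975, -0.3177, -0.8815]

-0.1662 -0.2573 -0.2586 0.3975 -0.3177 -0.8815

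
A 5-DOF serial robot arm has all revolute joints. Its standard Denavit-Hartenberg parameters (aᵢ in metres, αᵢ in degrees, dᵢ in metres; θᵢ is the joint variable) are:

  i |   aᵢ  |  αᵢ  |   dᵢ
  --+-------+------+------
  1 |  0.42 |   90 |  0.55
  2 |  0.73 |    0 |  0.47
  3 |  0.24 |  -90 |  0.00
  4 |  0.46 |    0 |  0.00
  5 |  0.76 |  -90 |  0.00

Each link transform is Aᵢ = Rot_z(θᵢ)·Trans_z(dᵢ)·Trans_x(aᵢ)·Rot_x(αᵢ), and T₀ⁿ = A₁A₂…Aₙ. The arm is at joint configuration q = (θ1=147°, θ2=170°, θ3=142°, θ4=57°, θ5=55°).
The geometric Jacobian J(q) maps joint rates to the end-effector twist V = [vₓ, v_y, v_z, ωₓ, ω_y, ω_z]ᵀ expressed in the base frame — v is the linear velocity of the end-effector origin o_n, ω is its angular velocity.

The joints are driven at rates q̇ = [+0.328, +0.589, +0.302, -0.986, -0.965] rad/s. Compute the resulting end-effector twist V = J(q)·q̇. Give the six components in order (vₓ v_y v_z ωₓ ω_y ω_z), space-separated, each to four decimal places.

-1.0052 0.3480 -1.6051 1.7012 -0.0424 -0.9775

o_n = [-0.2027, -0.6081, 0.5238]
J₁: ẑ×o_n = [0.6081, -0.2027, 0.0000], ω = ẑ
J2: z=[0.5446, 0.8387, 0.0000] o=[-0.3522, 0.2287, 0.5500] → [-0.0220, 0.0143, -0.5812, 0.5446, 0.8387, 0.0000]
J3: z=[0.5446, 0.8387, 0.0000] o=[0.5067, 0.2314, 0.6768] → [-0.1283, 0.0833, 0.1377, 0.5446, 0.8387, 0.0000]
J4: z=[-0.6233, 0.4047, 0.6691] o=[0.3720, 0.3188, 0.4984] → [0.6305, -0.3687, 0.8104, -0.6233, 0.4047, 0.6691]
J5: z=[-0.6233, 0.4047, 0.6691] o=[0.0213, 0.0866, 0.3122] → [0.5505, -0.0180, 0.5237, -0.6233, 0.4047, 0.6691]
V = J·q̇ = [-1.0052, 0.3480, -1.6051, 1.7012, -0.0424, -0.9775]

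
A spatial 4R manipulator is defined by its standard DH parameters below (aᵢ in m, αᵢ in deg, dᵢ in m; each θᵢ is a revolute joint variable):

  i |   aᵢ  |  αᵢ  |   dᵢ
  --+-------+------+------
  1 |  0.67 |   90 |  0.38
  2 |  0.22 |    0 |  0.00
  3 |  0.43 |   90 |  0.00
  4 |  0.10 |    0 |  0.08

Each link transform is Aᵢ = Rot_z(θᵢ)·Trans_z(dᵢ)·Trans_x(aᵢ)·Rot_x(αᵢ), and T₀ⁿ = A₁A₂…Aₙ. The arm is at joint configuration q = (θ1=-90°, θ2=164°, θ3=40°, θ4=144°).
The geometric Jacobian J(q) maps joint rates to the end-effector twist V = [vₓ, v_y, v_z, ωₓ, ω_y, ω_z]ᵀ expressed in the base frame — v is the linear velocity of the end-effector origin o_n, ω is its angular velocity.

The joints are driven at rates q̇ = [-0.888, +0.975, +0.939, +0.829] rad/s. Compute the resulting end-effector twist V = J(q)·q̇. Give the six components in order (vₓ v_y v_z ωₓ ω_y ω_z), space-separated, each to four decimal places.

o_n = [-0.0588, -0.1071, 0.3717]
J₁: ẑ×o_n = [0.1071, -0.0588, 0.0000], ω = ẑ
J2: z=[-1.0000, -0.0000, 0.0000] o=[0.0000, -0.6700, 0.3800] → [-0.0000, -0.0083, -0.5629, -1.0000, -0.0000, 0.0000]
J3: z=[-1.0000, -0.0000, 0.0000] o=[0.0000, -0.4585, 0.4406] → [-0.0000, -0.0689, -0.3515, -1.0000, -0.0000, 0.0000]
J4: z=[-0.0000, 0.4067, 0.9135] o=[-0.0000, -0.0657, 0.2657] → [0.0809, -0.0537, 0.0239, -0.0000, 0.4067, 0.9135]
V = J·q̇ = [-0.0280, -0.0651, -0.8591, -1.9140, 0.3372, -0.1307]

-0.0280 -0.0651 -0.8591 -1.9140 0.3372 -0.1307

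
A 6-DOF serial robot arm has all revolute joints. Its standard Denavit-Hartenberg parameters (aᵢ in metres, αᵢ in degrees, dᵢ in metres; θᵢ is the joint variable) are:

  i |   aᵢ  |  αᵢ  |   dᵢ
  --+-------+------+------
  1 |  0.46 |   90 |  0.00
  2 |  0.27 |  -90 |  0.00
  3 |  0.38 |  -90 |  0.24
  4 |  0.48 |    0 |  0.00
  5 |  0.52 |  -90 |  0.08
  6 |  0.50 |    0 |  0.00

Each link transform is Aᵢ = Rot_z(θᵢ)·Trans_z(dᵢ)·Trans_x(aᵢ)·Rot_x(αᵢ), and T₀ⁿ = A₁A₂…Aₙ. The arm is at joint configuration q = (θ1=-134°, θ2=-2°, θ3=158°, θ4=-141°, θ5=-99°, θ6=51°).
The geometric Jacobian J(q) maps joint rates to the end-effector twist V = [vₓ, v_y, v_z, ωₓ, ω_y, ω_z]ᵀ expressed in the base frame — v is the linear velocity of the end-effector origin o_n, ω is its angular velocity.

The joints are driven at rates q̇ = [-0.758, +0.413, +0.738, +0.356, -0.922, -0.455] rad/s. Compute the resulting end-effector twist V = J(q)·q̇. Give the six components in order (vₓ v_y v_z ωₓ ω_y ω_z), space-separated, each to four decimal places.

o_n = [-0.7518, -0.9690, -0.2074]
J₁: ẑ×o_n = [0.9690, -0.7518, 0.0000], ω = ẑ
J2: z=[-0.7193, 0.6947, 0.0000] o=[-0.3195, -0.3309, 0.0000] → [-0.1441, -0.1492, 0.7593, -0.7193, 0.6947, 0.0000]
J3: z=[-0.0242, -0.0251, 0.9994] o=[-0.5070, -0.5250, -0.0094] → [0.4487, -0.2494, 0.0046, -0.0242, -0.0251, 0.9994]
J4: z=[-0.4069, 0.9134, 0.0131] o=[-0.1658, -0.3766, 0.2427] → [-0.4034, -0.1908, 0.7763, -0.4069, 0.9134, 0.0131]
J5: z=[-0.4069, 0.9134, 0.0131] o=[-0.5138, -0.5358, 0.5325] → [-0.6702, -0.3042, 0.3937, -0.4069, 0.9134, 0.0131]
J6: z=[-0.8029, -0.3644, 0.4717] o=[-0.7728, -0.5570, 0.0751] → [0.2973, -0.2169, 0.3385, -0.8029, -0.3644, 0.4717]
V = J·q̇ = [-0.1238, 0.6354, 0.0764, 0.2807, -0.0828, -0.2425]

-0.1238 0.6354 0.0764 0.2807 -0.0828 -0.2425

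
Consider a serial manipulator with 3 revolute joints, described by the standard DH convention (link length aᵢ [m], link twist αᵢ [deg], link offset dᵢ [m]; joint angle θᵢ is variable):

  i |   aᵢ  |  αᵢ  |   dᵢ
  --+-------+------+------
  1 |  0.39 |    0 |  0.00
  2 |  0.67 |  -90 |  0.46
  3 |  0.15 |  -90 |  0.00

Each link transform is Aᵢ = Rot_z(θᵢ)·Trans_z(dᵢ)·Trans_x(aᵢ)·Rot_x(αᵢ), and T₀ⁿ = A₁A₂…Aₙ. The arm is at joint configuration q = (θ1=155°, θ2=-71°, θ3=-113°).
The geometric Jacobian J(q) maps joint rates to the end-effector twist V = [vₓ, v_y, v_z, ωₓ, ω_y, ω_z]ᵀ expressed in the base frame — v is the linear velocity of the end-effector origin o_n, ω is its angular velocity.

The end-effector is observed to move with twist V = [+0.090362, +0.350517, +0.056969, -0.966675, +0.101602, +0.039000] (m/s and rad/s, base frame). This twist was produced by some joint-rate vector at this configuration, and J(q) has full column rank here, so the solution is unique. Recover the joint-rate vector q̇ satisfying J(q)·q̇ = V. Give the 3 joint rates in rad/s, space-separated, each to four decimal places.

o_n = [-0.2896, 0.7729, 0.5981]
J₁: ẑ×o_n = [-0.7729, -0.2896, 0.0000], ω = ẑ
J2: z=[0.0000, 0.0000, 1.0000] o=[-0.3535, 0.1648, 0.0000] → [-0.6080, 0.0639, 0.0000, 0.0000, 0.0000, 1.0000]
J3: z=[-0.9945, 0.1045, 0.0000] o=[-0.2834, 0.8312, 0.4600] → [0.0144, 0.1373, 0.0586, -0.9945, 0.1045, 0.0000]
q̇ = J⁺·V = [-0.6070, 0.6460, 0.9720]

-0.6070 0.6460 0.9720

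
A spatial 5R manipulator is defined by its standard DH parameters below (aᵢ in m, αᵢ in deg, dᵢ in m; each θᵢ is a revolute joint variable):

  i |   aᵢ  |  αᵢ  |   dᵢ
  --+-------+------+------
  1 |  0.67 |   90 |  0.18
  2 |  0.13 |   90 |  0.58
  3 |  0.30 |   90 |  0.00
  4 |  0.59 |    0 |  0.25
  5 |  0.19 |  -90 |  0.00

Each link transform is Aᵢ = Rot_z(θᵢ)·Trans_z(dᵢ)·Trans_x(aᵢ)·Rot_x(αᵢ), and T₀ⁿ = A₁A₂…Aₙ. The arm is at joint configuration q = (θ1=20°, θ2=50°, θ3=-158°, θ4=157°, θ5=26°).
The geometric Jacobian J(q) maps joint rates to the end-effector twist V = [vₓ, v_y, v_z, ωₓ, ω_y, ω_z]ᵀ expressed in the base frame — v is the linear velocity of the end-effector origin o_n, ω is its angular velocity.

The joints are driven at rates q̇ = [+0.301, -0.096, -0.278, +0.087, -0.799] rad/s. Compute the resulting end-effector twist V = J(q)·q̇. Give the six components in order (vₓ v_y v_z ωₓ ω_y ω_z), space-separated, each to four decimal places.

0.2964 0.5469 0.0035 -0.2976 0.6964 0.6840

o_n = [1.3859, -0.5320, 0.3735]
J₁: ẑ×o_n = [0.5320, 1.3859, -0.0000], ω = ẑ
J2: z=[0.3420, -0.9397, 0.0000] o=[0.6296, 0.2292, 0.1800] → [-0.1818, -0.0662, 0.4503, 0.3420, -0.9397, 0.0000]
J3: z=[0.7198, 0.2620, -0.6428] o=[0.9065, -0.2873, 0.2796] → [-0.1327, -0.3757, -0.3018, 0.7198, 0.2620, -0.6428]
J4: z=[0.0908, -0.9536, -0.2870] o=[0.7000, -0.2428, 0.0665] → [-0.3757, -0.2247, 0.6277, 0.0908, -0.9536, -0.2870]
J5: z=[0.0908, -0.9536, -0.2870] o=[1.2624, -0.5013, 0.2323] → [-0.1434, -0.0482, 0.1149, 0.0908, -0.9536, -0.2870]
V = J·q̇ = [0.2964, 0.5469, 0.0035, -0.2976, 0.6964, 0.6840]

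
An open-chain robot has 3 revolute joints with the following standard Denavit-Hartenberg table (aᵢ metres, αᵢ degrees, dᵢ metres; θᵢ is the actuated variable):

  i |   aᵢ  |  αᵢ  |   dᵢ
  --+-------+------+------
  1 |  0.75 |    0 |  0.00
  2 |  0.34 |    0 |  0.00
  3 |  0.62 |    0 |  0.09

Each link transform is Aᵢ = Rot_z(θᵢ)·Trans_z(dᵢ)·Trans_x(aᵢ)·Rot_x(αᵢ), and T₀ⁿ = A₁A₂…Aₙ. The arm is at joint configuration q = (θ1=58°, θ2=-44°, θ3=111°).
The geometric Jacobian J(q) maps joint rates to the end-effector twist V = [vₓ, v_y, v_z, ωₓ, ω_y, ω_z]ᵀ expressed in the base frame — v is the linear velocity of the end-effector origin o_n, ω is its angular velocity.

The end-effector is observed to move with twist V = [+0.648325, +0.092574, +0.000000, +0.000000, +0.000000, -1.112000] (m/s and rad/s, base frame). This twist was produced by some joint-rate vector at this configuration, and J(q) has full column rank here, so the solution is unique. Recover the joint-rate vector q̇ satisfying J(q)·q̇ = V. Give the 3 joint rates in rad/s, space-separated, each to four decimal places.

o_n = [0.3717, 1.2262, 0.0900]
J₁: ẑ×o_n = [-1.2262, 0.3717, 0.0000], ω = ẑ
J2: z=[0.0000, 0.0000, 1.0000] o=[0.3974, 0.6360, 0.0000] → [-0.5901, -0.0257, 0.0000, 0.0000, 0.0000, 1.0000]
J3: z=[0.0000, 0.0000, 1.0000] o=[0.7273, 0.7183, 0.0000] → [-0.5079, -0.3556, 0.0000, 0.0000, 0.0000, 1.0000]
q̇ = J⁺·V = [-0.0150, -0.8850, -0.2120]

-0.0150 -0.8850 -0.2120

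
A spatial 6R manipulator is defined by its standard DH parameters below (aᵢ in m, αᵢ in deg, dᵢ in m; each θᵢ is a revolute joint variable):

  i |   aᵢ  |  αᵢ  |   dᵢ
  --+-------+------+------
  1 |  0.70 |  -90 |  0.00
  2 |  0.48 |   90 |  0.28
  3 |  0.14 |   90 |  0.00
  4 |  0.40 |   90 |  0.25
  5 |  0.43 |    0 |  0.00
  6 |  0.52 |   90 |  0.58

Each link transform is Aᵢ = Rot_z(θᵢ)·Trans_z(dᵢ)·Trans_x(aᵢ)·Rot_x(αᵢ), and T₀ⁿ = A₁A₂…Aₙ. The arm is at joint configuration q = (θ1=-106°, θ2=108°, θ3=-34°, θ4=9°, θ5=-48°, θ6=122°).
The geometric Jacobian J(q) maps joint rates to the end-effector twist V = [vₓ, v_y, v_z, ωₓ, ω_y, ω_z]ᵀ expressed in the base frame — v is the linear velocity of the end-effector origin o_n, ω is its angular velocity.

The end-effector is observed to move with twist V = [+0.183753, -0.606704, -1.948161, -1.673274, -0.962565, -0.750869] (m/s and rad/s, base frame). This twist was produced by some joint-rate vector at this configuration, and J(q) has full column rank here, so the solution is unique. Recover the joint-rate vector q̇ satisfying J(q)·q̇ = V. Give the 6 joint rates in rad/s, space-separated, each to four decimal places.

-0.7570 -0.8870 0.6540 0.6210 -0.3410 -0.3300

o_n = [-0.6212, 0.2453, -0.9199]
J₁: ẑ×o_n = [-0.2453, -0.6212, 0.0000], ω = ẑ
J2: z=[0.9613, -0.2756, 0.0000] o=[-0.1929, -0.6729, 0.0000] → [0.2536, 0.8843, 0.7645, 0.9613, -0.2756, 0.0000]
J3: z=[-0.2621, -0.9142, -0.3090] o=[0.1171, -0.6075, -0.4565] → [0.6872, 0.1067, -0.8985, -0.2621, -0.9142, -0.3090]
J4: z=[-0.8446, 0.0624, 0.5318] o=[0.0517, -0.5514, -0.5669] → [-0.4457, -0.6560, -0.6309, -0.8446, 0.0624, 0.5318]
J5: z=[0.1859, 0.9656, 0.1819] o=[-0.3603, -0.4348, -0.7648] → [-0.2735, -0.0186, 0.3784, 0.1859, 0.9656, 0.1819]
J6: z=[0.1859, 0.9656, 0.1819] o=[-0.2349, -0.3821, -1.1727] → [0.1300, -0.1172, 0.4897, 0.1859, 0.9656, 0.1819]
q̇ = J⁺·V = [-0.7570, -0.8870, 0.6540, 0.6210, -0.3410, -0.3300]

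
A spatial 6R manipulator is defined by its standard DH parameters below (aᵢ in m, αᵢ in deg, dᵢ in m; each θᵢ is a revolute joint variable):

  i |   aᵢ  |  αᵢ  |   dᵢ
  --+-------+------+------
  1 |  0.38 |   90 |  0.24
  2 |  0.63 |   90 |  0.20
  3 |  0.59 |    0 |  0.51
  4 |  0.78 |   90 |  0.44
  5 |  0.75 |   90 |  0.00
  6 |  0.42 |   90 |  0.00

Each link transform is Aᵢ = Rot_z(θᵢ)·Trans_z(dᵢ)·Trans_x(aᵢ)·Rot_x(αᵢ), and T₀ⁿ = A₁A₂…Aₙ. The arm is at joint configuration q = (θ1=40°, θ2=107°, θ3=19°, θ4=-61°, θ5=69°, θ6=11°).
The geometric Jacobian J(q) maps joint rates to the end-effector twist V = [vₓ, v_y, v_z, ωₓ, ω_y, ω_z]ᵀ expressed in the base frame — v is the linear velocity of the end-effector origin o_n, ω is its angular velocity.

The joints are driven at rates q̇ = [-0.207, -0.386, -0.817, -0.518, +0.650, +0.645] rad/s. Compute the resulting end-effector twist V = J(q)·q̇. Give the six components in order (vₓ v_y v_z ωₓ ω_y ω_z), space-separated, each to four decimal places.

o_n = [1.0279, 1.4735, 2.7700]
J₁: ẑ×o_n = [-1.4735, 1.0279, 0.0000], ω = ẑ
J2: z=[0.6428, -0.7660, 0.0000] o=[0.2911, 0.2443, 0.2400] → [-1.9381, -1.6263, 1.3546, 0.6428, -0.7660, 0.0000]
J3: z=[0.7326, 0.6147, 0.2924] o=[0.2786, -0.0273, 0.8425] → [0.7460, -1.1930, 0.6389, 0.7326, 0.6147, 0.2924]
J4: z=[0.7326, 0.6147, 0.2924] o=[0.6507, 0.0342, 1.5251] → [0.3444, -0.8017, 0.8226, 0.7326, 0.6147, 0.2924]
J5: z=[-0.3278, 0.6950, -0.6399] o=[0.5077, 0.5955, 2.2080] → [0.9524, -0.1486, -0.6494, -0.3278, 0.6950, -0.6399]
J6: z=[-0.8195, 0.1279, 0.5587] o=[0.8603, 1.1261, 2.6038] → [-0.1728, 0.2299, -0.3061, -0.8195, 0.1279, 0.5587]
V = J·q̇ = [0.7728, 1.8566, -2.0905, -1.9677, 0.0093, -0.6529]

0.7728 1.8566 -2.0905 -1.9677 0.0093 -0.6529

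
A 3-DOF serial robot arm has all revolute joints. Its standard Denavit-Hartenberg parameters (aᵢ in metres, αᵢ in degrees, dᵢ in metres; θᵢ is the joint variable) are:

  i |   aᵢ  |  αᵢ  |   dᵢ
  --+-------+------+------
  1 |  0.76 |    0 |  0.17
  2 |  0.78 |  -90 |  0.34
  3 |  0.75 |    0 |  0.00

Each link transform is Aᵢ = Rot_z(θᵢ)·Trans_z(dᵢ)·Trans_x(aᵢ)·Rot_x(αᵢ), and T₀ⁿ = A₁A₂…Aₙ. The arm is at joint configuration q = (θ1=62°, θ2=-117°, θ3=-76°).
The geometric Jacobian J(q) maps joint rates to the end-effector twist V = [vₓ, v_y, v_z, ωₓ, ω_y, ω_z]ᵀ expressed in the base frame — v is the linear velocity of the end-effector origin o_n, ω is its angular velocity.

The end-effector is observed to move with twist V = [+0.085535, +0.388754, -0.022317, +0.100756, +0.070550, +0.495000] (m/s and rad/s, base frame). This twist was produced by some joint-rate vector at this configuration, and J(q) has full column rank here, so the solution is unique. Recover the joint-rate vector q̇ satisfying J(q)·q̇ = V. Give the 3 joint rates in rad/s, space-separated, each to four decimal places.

o_n = [0.9083, -0.1165, 1.2377]
J₁: ẑ×o_n = [0.1165, 0.9083, -0.0000], ω = ẑ
J2: z=[0.0000, 0.0000, 1.0000] o=[0.3568, 0.6710, 0.1700] → [0.7876, 0.5515, -0.0000, 0.0000, 0.0000, 1.0000]
J3: z=[0.8192, 0.5736, 0.0000] o=[0.8042, 0.0321, 0.5100] → [0.4174, -0.5961, -0.1814, 0.8192, 0.5736, 0.0000]
q̇ = J⁺·V = [0.5300, -0.0350, 0.1230]

0.5300 -0.0350 0.1230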